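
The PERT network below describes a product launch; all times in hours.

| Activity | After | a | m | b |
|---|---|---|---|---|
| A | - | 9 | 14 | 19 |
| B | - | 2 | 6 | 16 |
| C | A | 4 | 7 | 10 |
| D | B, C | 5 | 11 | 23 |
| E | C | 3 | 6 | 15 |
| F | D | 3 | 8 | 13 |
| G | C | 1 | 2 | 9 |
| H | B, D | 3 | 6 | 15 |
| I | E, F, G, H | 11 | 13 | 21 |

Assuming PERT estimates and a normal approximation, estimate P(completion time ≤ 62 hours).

te_A = (9 + 4·14 + 19)/6 = 84/6 = 14; σ²_A = ((19−9)/6)² = 2.778
te_B = (2 + 4·6 + 16)/6 = 42/6 = 7; σ²_B = ((16−2)/6)² = 5.444
te_C = (4 + 4·7 + 10)/6 = 42/6 = 7; σ²_C = ((10−4)/6)² = 1.000
te_D = (5 + 4·11 + 23)/6 = 72/6 = 12; σ²_D = ((23−5)/6)² = 9.000
te_E = (3 + 4·6 + 15)/6 = 42/6 = 7; σ²_E = ((15−3)/6)² = 4.000
te_F = (3 + 4·8 + 13)/6 = 48/6 = 8; σ²_F = ((13−3)/6)² = 2.778
te_G = (1 + 4·2 + 9)/6 = 18/6 = 3; σ²_G = ((9−1)/6)² = 1.778
te_H = (3 + 4·6 + 15)/6 = 42/6 = 7; σ²_H = ((15−3)/6)² = 4.000
te_I = (11 + 4·13 + 21)/6 = 84/6 = 14; σ²_I = ((21−11)/6)² = 2.778

Forward pass:
ES_A = 0; EF_A = 14
ES_B = 0; EF_B = 7
ES_C = 14; EF_C = 14+7 = 21
ES_D = max(EF_B=7, EF_C=21) = 21; EF_D = 21+12 = 33
ES_E = 21; EF_E = 21+7 = 28
ES_F = 33; EF_F = 33+8 = 41
ES_G = 21; EF_G = 21+3 = 24
ES_H = max(EF_B=7, EF_D=33) = 33; EF_H = 33+7 = 40
ES_I = max(EF_E=28, EF_F=41, EF_G=24, EF_H=40) = 41; EF_I = 41+14 = 55
Expected project duration μ = 55 hours. Critical path: A → C → D → F → I.

Variance along critical path = 2.778 + 1.000 + 9.000 + 2.778 + 2.778 = 18.333; σ = √18.333 = 4.282 hours.
Z = (62 − 55) / 4.282 = 1.635
P(T ≤ 62) = Φ(1.635) ≈ 0.949

0.949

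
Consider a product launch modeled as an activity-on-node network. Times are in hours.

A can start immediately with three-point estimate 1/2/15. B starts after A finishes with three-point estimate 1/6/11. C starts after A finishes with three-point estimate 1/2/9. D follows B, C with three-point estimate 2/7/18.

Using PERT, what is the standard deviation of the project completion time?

te_A = (1 + 4·2 + 15)/6 = 24/6 = 4; σ²_A = ((15−1)/6)² = 5.444
te_B = (1 + 4·6 + 11)/6 = 36/6 = 6; σ²_B = ((11−1)/6)² = 2.778
te_C = (1 + 4·2 + 9)/6 = 18/6 = 3; σ²_C = ((9−1)/6)² = 1.778
te_D = (2 + 4·7 + 18)/6 = 48/6 = 8; σ²_D = ((18−2)/6)² = 7.111

Forward pass:
ES_A = 0; EF_A = 4
ES_B = 4; EF_B = 4+6 = 10
ES_C = 4; EF_C = 4+3 = 7
ES_D = max(EF_B=10, EF_C=7) = 10; EF_D = 10+8 = 18
Expected project duration μ = 18 hours. Critical path: A → B → D.

Variance along critical path = 5.444 + 2.778 + 7.111 = 15.333
σ = √15.333 = 3.916 hours

3.92 hours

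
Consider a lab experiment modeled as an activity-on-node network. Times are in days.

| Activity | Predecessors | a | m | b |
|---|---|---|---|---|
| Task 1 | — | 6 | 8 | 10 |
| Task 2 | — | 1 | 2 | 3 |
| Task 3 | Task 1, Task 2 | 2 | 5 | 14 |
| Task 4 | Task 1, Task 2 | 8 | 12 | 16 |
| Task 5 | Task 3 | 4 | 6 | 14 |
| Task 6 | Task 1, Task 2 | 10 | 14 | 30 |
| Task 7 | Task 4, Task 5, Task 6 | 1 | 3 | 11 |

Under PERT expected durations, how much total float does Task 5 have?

3 days

te_Task 1 = (6 + 4·8 + 10)/6 = 48/6 = 8
te_Task 2 = (1 + 4·2 + 3)/6 = 12/6 = 2
te_Task 3 = (2 + 4·5 + 14)/6 = 36/6 = 6
te_Task 4 = (8 + 4·12 + 16)/6 = 72/6 = 12
te_Task 5 = (4 + 4·6 + 14)/6 = 42/6 = 7
te_Task 6 = (10 + 4·14 + 30)/6 = 96/6 = 16
te_Task 7 = (1 + 4·3 + 11)/6 = 24/6 = 4

Forward pass:
ES_Task 1 = 0; EF_Task 1 = 8
ES_Task 2 = 0; EF_Task 2 = 2
ES_Task 3 = max(EF_Task 1=8, EF_Task 2=2) = 8; EF_Task 3 = 8+6 = 14
ES_Task 4 = max(EF_Task 1=8, EF_Task 2=2) = 8; EF_Task 4 = 8+12 = 20
ES_Task 5 = 14; EF_Task 5 = 14+7 = 21
ES_Task 6 = max(EF_Task 1=8, EF_Task 2=2) = 8; EF_Task 6 = 8+16 = 24
ES_Task 7 = max(EF_Task 4=20, EF_Task 5=21, EF_Task 6=24) = 24; EF_Task 7 = 24+4 = 28
Expected project duration μ = 28 days. Critical path: Task 1 → Task 6 → Task 7.

Backward pass:
LF_Task 7 = 28; LS_Task 7 = 28−4 = 24
LF_Task 6 = LS_Task 7 = 24; LS_Task 6 = 24−16 = 8
LF_Task 5 = LS_Task 7 = 24; LS_Task 5 = 24−7 = 17
LF_Task 4 = LS_Task 7 = 24; LS_Task 4 = 24−12 = 12
LF_Task 3 = LS_Task 5 = 17; LS_Task 3 = 17−6 = 11
LF_Task 2 = min(LS_Task 3=11, LS_Task 4=12, LS_Task 6=8) = 8; LS_Task 2 = 8−2 = 6
LF_Task 1 = min(LS_Task 3=11, LS_Task 4=12, LS_Task 6=8) = 8; LS_Task 1 = 8−8 = 0
Slack_Task 5 = LS_Task 5 − ES_Task 5 = 17 − 14 = 3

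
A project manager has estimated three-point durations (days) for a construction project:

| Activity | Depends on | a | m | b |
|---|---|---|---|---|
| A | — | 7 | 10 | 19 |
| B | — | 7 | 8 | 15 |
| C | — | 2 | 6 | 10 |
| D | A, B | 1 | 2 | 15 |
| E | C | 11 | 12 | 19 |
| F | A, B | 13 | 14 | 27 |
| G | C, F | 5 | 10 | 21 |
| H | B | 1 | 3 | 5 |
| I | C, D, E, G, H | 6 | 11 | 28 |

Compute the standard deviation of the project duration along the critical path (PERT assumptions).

te_A = (7 + 4·10 + 19)/6 = 66/6 = 11; σ²_A = ((19−7)/6)² = 4.000
te_B = (7 + 4·8 + 15)/6 = 54/6 = 9; σ²_B = ((15−7)/6)² = 1.778
te_C = (2 + 4·6 + 10)/6 = 36/6 = 6; σ²_C = ((10−2)/6)² = 1.778
te_D = (1 + 4·2 + 15)/6 = 24/6 = 4; σ²_D = ((15−1)/6)² = 5.444
te_E = (11 + 4·12 + 19)/6 = 78/6 = 13; σ²_E = ((19−11)/6)² = 1.778
te_F = (13 + 4·14 + 27)/6 = 96/6 = 16; σ²_F = ((27−13)/6)² = 5.444
te_G = (5 + 4·10 + 21)/6 = 66/6 = 11; σ²_G = ((21−5)/6)² = 7.111
te_H = (1 + 4·3 + 5)/6 = 18/6 = 3; σ²_H = ((5−1)/6)² = 0.444
te_I = (6 + 4·11 + 28)/6 = 78/6 = 13; σ²_I = ((28−6)/6)² = 13.444

Forward pass:
ES_A = 0; EF_A = 11
ES_B = 0; EF_B = 9
ES_C = 0; EF_C = 6
ES_D = max(EF_A=11, EF_B=9) = 11; EF_D = 11+4 = 15
ES_E = 6; EF_E = 6+13 = 19
ES_F = max(EF_A=11, EF_B=9) = 11; EF_F = 11+16 = 27
ES_G = max(EF_C=6, EF_F=27) = 27; EF_G = 27+11 = 38
ES_H = 9; EF_H = 9+3 = 12
ES_I = max(EF_C=6, EF_D=15, EF_E=19, EF_G=38, EF_H=12) = 38; EF_I = 38+13 = 51
Expected project duration μ = 51 days. Critical path: A → F → G → I.

Variance along critical path = 4.000 + 5.444 + 7.111 + 13.444 = 30.000
σ = √30.000 = 5.477 days

5.48 days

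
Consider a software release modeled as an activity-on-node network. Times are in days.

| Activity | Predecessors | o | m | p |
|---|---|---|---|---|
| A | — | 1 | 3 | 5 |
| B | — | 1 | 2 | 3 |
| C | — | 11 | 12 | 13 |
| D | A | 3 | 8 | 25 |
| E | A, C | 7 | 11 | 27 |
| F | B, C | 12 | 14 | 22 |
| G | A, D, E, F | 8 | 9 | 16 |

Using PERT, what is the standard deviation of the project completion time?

te_A = (1 + 4·3 + 5)/6 = 18/6 = 3; σ²_A = ((5−1)/6)² = 0.444
te_B = (1 + 4·2 + 3)/6 = 12/6 = 2; σ²_B = ((3−1)/6)² = 0.111
te_C = (11 + 4·12 + 13)/6 = 72/6 = 12; σ²_C = ((13−11)/6)² = 0.111
te_D = (3 + 4·8 + 25)/6 = 60/6 = 10; σ²_D = ((25−3)/6)² = 13.444
te_E = (7 + 4·11 + 27)/6 = 78/6 = 13; σ²_E = ((27−7)/6)² = 11.111
te_F = (12 + 4·14 + 22)/6 = 90/6 = 15; σ²_F = ((22−12)/6)² = 2.778
te_G = (8 + 4·9 + 16)/6 = 60/6 = 10; σ²_G = ((16−8)/6)² = 1.778

Forward pass:
ES_A = 0; EF_A = 3
ES_B = 0; EF_B = 2
ES_C = 0; EF_C = 12
ES_D = 3; EF_D = 3+10 = 13
ES_E = max(EF_A=3, EF_C=12) = 12; EF_E = 12+13 = 25
ES_F = max(EF_B=2, EF_C=12) = 12; EF_F = 12+15 = 27
ES_G = max(EF_A=3, EF_D=13, EF_E=25, EF_F=27) = 27; EF_G = 27+10 = 37
Expected project duration μ = 37 days. Critical path: C → F → G.

Variance along critical path = 0.111 + 2.778 + 1.778 = 4.667
σ = √4.667 = 2.160 days

2.16 days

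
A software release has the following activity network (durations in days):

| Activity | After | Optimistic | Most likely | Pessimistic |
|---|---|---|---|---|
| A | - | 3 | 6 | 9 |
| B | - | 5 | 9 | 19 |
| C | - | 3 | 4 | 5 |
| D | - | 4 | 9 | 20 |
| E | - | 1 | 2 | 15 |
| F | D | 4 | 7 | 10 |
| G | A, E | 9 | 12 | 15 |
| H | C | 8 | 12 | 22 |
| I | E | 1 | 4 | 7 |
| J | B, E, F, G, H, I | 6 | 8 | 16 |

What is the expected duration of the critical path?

27 days

te_A = (3 + 4·6 + 9)/6 = 36/6 = 6
te_B = (5 + 4·9 + 19)/6 = 60/6 = 10
te_C = (3 + 4·4 + 5)/6 = 24/6 = 4
te_D = (4 + 4·9 + 20)/6 = 60/6 = 10
te_E = (1 + 4·2 + 15)/6 = 24/6 = 4
te_F = (4 + 4·7 + 10)/6 = 42/6 = 7
te_G = (9 + 4·12 + 15)/6 = 72/6 = 12
te_H = (8 + 4·12 + 22)/6 = 78/6 = 13
te_I = (1 + 4·4 + 7)/6 = 24/6 = 4
te_J = (6 + 4·8 + 16)/6 = 54/6 = 9

Forward pass:
ES_A = 0; EF_A = 6
ES_B = 0; EF_B = 10
ES_C = 0; EF_C = 4
ES_D = 0; EF_D = 10
ES_E = 0; EF_E = 4
ES_F = 10; EF_F = 10+7 = 17
ES_G = max(EF_A=6, EF_E=4) = 6; EF_G = 6+12 = 18
ES_H = 4; EF_H = 4+13 = 17
ES_I = 4; EF_I = 4+4 = 8
ES_J = max(EF_B=10, EF_E=4, EF_F=17, EF_G=18, EF_H=17, EF_I=8) = 18; EF_J = 18+9 = 27
Expected project duration μ = 27 days. Critical path: A → G → J.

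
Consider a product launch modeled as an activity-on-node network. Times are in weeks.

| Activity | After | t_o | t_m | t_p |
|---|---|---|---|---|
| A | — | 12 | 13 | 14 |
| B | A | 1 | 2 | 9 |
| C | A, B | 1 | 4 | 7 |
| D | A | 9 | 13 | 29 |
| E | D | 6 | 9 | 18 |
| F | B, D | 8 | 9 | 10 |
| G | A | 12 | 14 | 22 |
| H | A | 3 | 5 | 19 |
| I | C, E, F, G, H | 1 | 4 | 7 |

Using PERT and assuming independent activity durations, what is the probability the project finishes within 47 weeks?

te_A = (12 + 4·13 + 14)/6 = 78/6 = 13; σ²_A = ((14−12)/6)² = 0.111
te_B = (1 + 4·2 + 9)/6 = 18/6 = 3; σ²_B = ((9−1)/6)² = 1.778
te_C = (1 + 4·4 + 7)/6 = 24/6 = 4; σ²_C = ((7−1)/6)² = 1.000
te_D = (9 + 4·13 + 29)/6 = 90/6 = 15; σ²_D = ((29−9)/6)² = 11.111
te_E = (6 + 4·9 + 18)/6 = 60/6 = 10; σ²_E = ((18−6)/6)² = 4.000
te_F = (8 + 4·9 + 10)/6 = 54/6 = 9; σ²_F = ((10−8)/6)² = 0.111
te_G = (12 + 4·14 + 22)/6 = 90/6 = 15; σ²_G = ((22−12)/6)² = 2.778
te_H = (3 + 4·5 + 19)/6 = 42/6 = 7; σ²_H = ((19−3)/6)² = 7.111
te_I = (1 + 4·4 + 7)/6 = 24/6 = 4; σ²_I = ((7−1)/6)² = 1.000

Forward pass:
ES_A = 0; EF_A = 13
ES_B = 13; EF_B = 13+3 = 16
ES_C = max(EF_A=13, EF_B=16) = 16; EF_C = 16+4 = 20
ES_D = 13; EF_D = 13+15 = 28
ES_E = 28; EF_E = 28+10 = 38
ES_F = max(EF_B=16, EF_D=28) = 28; EF_F = 28+9 = 37
ES_G = 13; EF_G = 13+15 = 28
ES_H = 13; EF_H = 13+7 = 20
ES_I = max(EF_C=20, EF_E=38, EF_F=37, EF_G=28, EF_H=20) = 38; EF_I = 38+4 = 42
Expected project duration μ = 42 weeks. Critical path: A → D → E → I.

Variance along critical path = 0.111 + 11.111 + 4.000 + 1.000 = 16.222; σ = √16.222 = 4.028 weeks.
Z = (47 − 42) / 4.028 = 1.241
P(T ≤ 47) = Φ(1.241) ≈ 0.893

0.893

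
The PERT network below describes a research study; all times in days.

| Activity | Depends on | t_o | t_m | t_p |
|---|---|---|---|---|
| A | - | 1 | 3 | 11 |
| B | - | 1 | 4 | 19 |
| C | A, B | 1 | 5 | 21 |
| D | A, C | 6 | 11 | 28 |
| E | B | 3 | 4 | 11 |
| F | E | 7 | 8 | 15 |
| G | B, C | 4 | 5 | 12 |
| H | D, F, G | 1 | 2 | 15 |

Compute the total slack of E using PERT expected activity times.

6 days

te_A = (1 + 4·3 + 11)/6 = 24/6 = 4
te_B = (1 + 4·4 + 19)/6 = 36/6 = 6
te_C = (1 + 4·5 + 21)/6 = 42/6 = 7
te_D = (6 + 4·11 + 28)/6 = 78/6 = 13
te_E = (3 + 4·4 + 11)/6 = 30/6 = 5
te_F = (7 + 4·8 + 15)/6 = 54/6 = 9
te_G = (4 + 4·5 + 12)/6 = 36/6 = 6
te_H = (1 + 4·2 + 15)/6 = 24/6 = 4

Forward pass:
ES_A = 0; EF_A = 4
ES_B = 0; EF_B = 6
ES_C = max(EF_A=4, EF_B=6) = 6; EF_C = 6+7 = 13
ES_D = max(EF_A=4, EF_C=13) = 13; EF_D = 13+13 = 26
ES_E = 6; EF_E = 6+5 = 11
ES_F = 11; EF_F = 11+9 = 20
ES_G = max(EF_B=6, EF_C=13) = 13; EF_G = 13+6 = 19
ES_H = max(EF_D=26, EF_F=20, EF_G=19) = 26; EF_H = 26+4 = 30
Expected project duration μ = 30 days. Critical path: B → C → D → H.

Backward pass:
LF_H = 30; LS_H = 30−4 = 26
LF_G = LS_H = 26; LS_G = 26−6 = 20
LF_F = LS_H = 26; LS_F = 26−9 = 17
LF_E = LS_F = 17; LS_E = 17−5 = 12
LF_D = LS_H = 26; LS_D = 26−13 = 13
LF_C = min(LS_D=13, LS_G=20) = 13; LS_C = 13−7 = 6
LF_B = min(LS_C=6, LS_E=12, LS_G=20) = 6; LS_B = 6−6 = 0
LF_A = min(LS_C=6, LS_D=13) = 6; LS_A = 6−4 = 2
Slack_E = LS_E − ES_E = 12 − 6 = 6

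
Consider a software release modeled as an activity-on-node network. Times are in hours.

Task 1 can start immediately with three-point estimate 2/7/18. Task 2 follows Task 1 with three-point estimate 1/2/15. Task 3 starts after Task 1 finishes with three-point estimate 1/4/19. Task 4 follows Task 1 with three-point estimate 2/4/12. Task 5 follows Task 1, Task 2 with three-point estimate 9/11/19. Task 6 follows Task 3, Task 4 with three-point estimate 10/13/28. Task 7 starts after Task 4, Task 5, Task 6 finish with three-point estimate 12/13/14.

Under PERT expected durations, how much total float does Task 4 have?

1 hours

te_Task 1 = (2 + 4·7 + 18)/6 = 48/6 = 8
te_Task 2 = (1 + 4·2 + 15)/6 = 24/6 = 4
te_Task 3 = (1 + 4·4 + 19)/6 = 36/6 = 6
te_Task 4 = (2 + 4·4 + 12)/6 = 30/6 = 5
te_Task 5 = (9 + 4·11 + 19)/6 = 72/6 = 12
te_Task 6 = (10 + 4·13 + 28)/6 = 90/6 = 15
te_Task 7 = (12 + 4·13 + 14)/6 = 78/6 = 13

Forward pass:
ES_Task 1 = 0; EF_Task 1 = 8
ES_Task 2 = 8; EF_Task 2 = 8+4 = 12
ES_Task 3 = 8; EF_Task 3 = 8+6 = 14
ES_Task 4 = 8; EF_Task 4 = 8+5 = 13
ES_Task 5 = max(EF_Task 1=8, EF_Task 2=12) = 12; EF_Task 5 = 12+12 = 24
ES_Task 6 = max(EF_Task 3=14, EF_Task 4=13) = 14; EF_Task 6 = 14+15 = 29
ES_Task 7 = max(EF_Task 4=13, EF_Task 5=24, EF_Task 6=29) = 29; EF_Task 7 = 29+13 = 42
Expected project duration μ = 42 hours. Critical path: Task 1 → Task 3 → Task 6 → Task 7.

Backward pass:
LF_Task 7 = 42; LS_Task 7 = 42−13 = 29
LF_Task 6 = LS_Task 7 = 29; LS_Task 6 = 29−15 = 14
LF_Task 5 = LS_Task 7 = 29; LS_Task 5 = 29−12 = 17
LF_Task 4 = min(LS_Task 6=14, LS_Task 7=29) = 14; LS_Task 4 = 14−5 = 9
LF_Task 3 = LS_Task 6 = 14; LS_Task 3 = 14−6 = 8
LF_Task 2 = LS_Task 5 = 17; LS_Task 2 = 17−4 = 13
LF_Task 1 = min(LS_Task 2=13, LS_Task 3=8, LS_Task 4=9, LS_Task 5=17) = 8; LS_Task 1 = 8−8 = 0
Slack_Task 4 = LS_Task 4 − ES_Task 4 = 9 − 8 = 1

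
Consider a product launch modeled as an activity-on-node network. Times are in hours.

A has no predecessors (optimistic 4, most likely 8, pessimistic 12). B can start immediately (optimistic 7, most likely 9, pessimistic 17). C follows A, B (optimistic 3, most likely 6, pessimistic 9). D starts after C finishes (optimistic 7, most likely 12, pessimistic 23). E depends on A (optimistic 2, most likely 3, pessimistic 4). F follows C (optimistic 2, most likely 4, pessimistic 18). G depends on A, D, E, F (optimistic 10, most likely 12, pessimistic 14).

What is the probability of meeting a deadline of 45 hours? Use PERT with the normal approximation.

0.883

te_A = (4 + 4·8 + 12)/6 = 48/6 = 8; σ²_A = ((12−4)/6)² = 1.778
te_B = (7 + 4·9 + 17)/6 = 60/6 = 10; σ²_B = ((17−7)/6)² = 2.778
te_C = (3 + 4·6 + 9)/6 = 36/6 = 6; σ²_C = ((9−3)/6)² = 1.000
te_D = (7 + 4·12 + 23)/6 = 78/6 = 13; σ²_D = ((23−7)/6)² = 7.111
te_E = (2 + 4·3 + 4)/6 = 18/6 = 3; σ²_E = ((4−2)/6)² = 0.111
te_F = (2 + 4·4 + 18)/6 = 36/6 = 6; σ²_F = ((18−2)/6)² = 7.111
te_G = (10 + 4·12 + 14)/6 = 72/6 = 12; σ²_G = ((14−10)/6)² = 0.444

Forward pass:
ES_A = 0; EF_A = 8
ES_B = 0; EF_B = 10
ES_C = max(EF_A=8, EF_B=10) = 10; EF_C = 10+6 = 16
ES_D = 16; EF_D = 16+13 = 29
ES_E = 8; EF_E = 8+3 = 11
ES_F = 16; EF_F = 16+6 = 22
ES_G = max(EF_A=8, EF_D=29, EF_E=11, EF_F=22) = 29; EF_G = 29+12 = 41
Expected project duration μ = 41 hours. Critical path: B → C → D → G.

Variance along critical path = 2.778 + 1.000 + 7.111 + 0.444 = 11.333; σ = √11.333 = 3.367 hours.
Z = (45 − 41) / 3.367 = 1.188
P(T ≤ 45) = Φ(1.188) ≈ 0.883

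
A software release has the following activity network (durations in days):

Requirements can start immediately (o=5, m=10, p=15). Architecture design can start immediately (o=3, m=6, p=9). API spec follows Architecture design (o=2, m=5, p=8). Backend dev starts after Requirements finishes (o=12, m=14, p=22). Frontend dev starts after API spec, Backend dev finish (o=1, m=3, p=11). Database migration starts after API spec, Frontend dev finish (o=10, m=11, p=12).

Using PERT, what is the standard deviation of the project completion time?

2.91 days

te_Requirements = (5 + 4·10 + 15)/6 = 60/6 = 10; σ²_Requirements = ((15−5)/6)² = 2.778
te_Architecture design = (3 + 4·6 + 9)/6 = 36/6 = 6; σ²_Architecture design = ((9−3)/6)² = 1.000
te_API spec = (2 + 4·5 + 8)/6 = 30/6 = 5; σ²_API spec = ((8−2)/6)² = 1.000
te_Backend dev = (12 + 4·14 + 22)/6 = 90/6 = 15; σ²_Backend dev = ((22−12)/6)² = 2.778
te_Frontend dev = (1 + 4·3 + 11)/6 = 24/6 = 4; σ²_Frontend dev = ((11−1)/6)² = 2.778
te_Database migration = (10 + 4·11 + 12)/6 = 66/6 = 11; σ²_Database migration = ((12−10)/6)² = 0.111

Forward pass:
ES_Requirements = 0; EF_Requirements = 10
ES_Architecture design = 0; EF_Architecture design = 6
ES_API spec = 6; EF_API spec = 6+5 = 11
ES_Backend dev = 10; EF_Backend dev = 10+15 = 25
ES_Frontend dev = max(EF_API spec=11, EF_Backend dev=25) = 25; EF_Frontend dev = 25+4 = 29
ES_Database migration = max(EF_API spec=11, EF_Frontend dev=29) = 29; EF_Database migration = 29+11 = 40
Expected project duration μ = 40 days. Critical path: Requirements → Backend dev → Frontend dev → Database migration.

Variance along critical path = 2.778 + 2.778 + 2.778 + 0.111 = 8.444
σ = √8.444 = 2.906 days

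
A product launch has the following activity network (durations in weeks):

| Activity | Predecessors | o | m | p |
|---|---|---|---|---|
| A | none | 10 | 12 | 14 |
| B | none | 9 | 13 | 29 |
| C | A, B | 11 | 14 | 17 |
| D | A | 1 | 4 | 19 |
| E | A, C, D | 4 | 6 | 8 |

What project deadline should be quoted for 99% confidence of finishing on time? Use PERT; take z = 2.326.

te_A = (10 + 4·12 + 14)/6 = 72/6 = 12; σ²_A = ((14−10)/6)² = 0.444
te_B = (9 + 4·13 + 29)/6 = 90/6 = 15; σ²_B = ((29−9)/6)² = 11.111
te_C = (11 + 4·14 + 17)/6 = 84/6 = 14; σ²_C = ((17−11)/6)² = 1.000
te_D = (1 + 4·4 + 19)/6 = 36/6 = 6; σ²_D = ((19−1)/6)² = 9.000
te_E = (4 + 4·6 + 8)/6 = 36/6 = 6; σ²_E = ((8−4)/6)² = 0.444

Forward pass:
ES_A = 0; EF_A = 12
ES_B = 0; EF_B = 15
ES_C = max(EF_A=12, EF_B=15) = 15; EF_C = 15+14 = 29
ES_D = 12; EF_D = 12+6 = 18
ES_E = max(EF_A=12, EF_C=29, EF_D=18) = 29; EF_E = 29+6 = 35
Expected project duration μ = 35 weeks. Critical path: B → C → E.

Variance along critical path = 11.111 + 1.000 + 0.444 = 12.556; σ = 3.543 weeks.
D = μ + z·σ = 35 + 2.326·3.543 = 43.2 weeks

43.2 weeks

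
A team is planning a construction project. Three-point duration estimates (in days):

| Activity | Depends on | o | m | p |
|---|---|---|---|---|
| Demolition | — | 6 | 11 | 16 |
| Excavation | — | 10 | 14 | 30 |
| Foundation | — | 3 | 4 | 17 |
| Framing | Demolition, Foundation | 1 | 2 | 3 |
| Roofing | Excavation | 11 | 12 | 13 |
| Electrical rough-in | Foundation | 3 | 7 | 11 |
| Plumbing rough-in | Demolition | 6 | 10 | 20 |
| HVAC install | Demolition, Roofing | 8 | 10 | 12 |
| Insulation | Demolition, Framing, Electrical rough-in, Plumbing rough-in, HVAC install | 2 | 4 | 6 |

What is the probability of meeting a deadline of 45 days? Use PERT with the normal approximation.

0.806

te_Demolition = (6 + 4·11 + 16)/6 = 66/6 = 11; σ²_Demolition = ((16−6)/6)² = 2.778
te_Excavation = (10 + 4·14 + 30)/6 = 96/6 = 16; σ²_Excavation = ((30−10)/6)² = 11.111
te_Foundation = (3 + 4·4 + 17)/6 = 36/6 = 6; σ²_Foundation = ((17−3)/6)² = 5.444
te_Framing = (1 + 4·2 + 3)/6 = 12/6 = 2; σ²_Framing = ((3−1)/6)² = 0.111
te_Roofing = (11 + 4·12 + 13)/6 = 72/6 = 12; σ²_Roofing = ((13−11)/6)² = 0.111
te_Electrical rough-in = (3 + 4·7 + 11)/6 = 42/6 = 7; σ²_Electrical rough-in = ((11−3)/6)² = 1.778
te_Plumbing rough-in = (6 + 4·10 + 20)/6 = 66/6 = 11; σ²_Plumbing rough-in = ((20−6)/6)² = 5.444
te_HVAC install = (8 + 4·10 + 12)/6 = 60/6 = 10; σ²_HVAC install = ((12−8)/6)² = 0.444
te_Insulation = (2 + 4·4 + 6)/6 = 24/6 = 4; σ²_Insulation = ((6−2)/6)² = 0.444

Forward pass:
ES_Demolition = 0; EF_Demolition = 11
ES_Excavation = 0; EF_Excavation = 16
ES_Foundation = 0; EF_Foundation = 6
ES_Framing = max(EF_Demolition=11, EF_Foundation=6) = 11; EF_Framing = 11+2 = 13
ES_Roofing = 16; EF_Roofing = 16+12 = 28
ES_Electrical rough-in = 6; EF_Electrical rough-in = 6+7 = 13
ES_Plumbing rough-in = 11; EF_Plumbing rough-in = 11+11 = 22
ES_HVAC install = max(EF_Demolition=11, EF_Roofing=28) = 28; EF_HVAC install = 28+10 = 38
ES_Insulation = max(EF_Demolition=11, EF_Framing=13, EF_Electrical rough-in=13, EF_Plumbing rough-in=22, EF_HVAC install=38) = 38; EF_Insulation = 38+4 = 42
Expected project duration μ = 42 days. Critical path: Excavation → Roofing → HVAC install → Insulation.

Variance along critical path = 11.111 + 0.111 + 0.444 + 0.444 = 12.111; σ = √12.111 = 3.480 days.
Z = (45 − 42) / 3.480 = 0.862
P(T ≤ 45) = Φ(0.862) ≈ 0.806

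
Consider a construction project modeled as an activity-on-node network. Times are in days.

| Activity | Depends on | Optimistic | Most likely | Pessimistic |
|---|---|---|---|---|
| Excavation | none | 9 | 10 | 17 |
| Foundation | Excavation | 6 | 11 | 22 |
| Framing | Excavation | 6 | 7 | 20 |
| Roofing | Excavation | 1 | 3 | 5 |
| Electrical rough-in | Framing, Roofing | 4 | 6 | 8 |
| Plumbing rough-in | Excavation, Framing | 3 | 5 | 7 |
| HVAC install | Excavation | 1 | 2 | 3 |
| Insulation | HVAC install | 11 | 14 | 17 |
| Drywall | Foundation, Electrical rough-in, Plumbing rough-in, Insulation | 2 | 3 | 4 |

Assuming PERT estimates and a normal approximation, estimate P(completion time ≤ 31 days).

0.718

te_Excavation = (9 + 4·10 + 17)/6 = 66/6 = 11; σ²_Excavation = ((17−9)/6)² = 1.778
te_Foundation = (6 + 4·11 + 22)/6 = 72/6 = 12; σ²_Foundation = ((22−6)/6)² = 7.111
te_Framing = (6 + 4·7 + 20)/6 = 54/6 = 9; σ²_Framing = ((20−6)/6)² = 5.444
te_Roofing = (1 + 4·3 + 5)/6 = 18/6 = 3; σ²_Roofing = ((5−1)/6)² = 0.444
te_Electrical rough-in = (4 + 4·6 + 8)/6 = 36/6 = 6; σ²_Electrical rough-in = ((8−4)/6)² = 0.444
te_Plumbing rough-in = (3 + 4·5 + 7)/6 = 30/6 = 5; σ²_Plumbing rough-in = ((7−3)/6)² = 0.444
te_HVAC install = (1 + 4·2 + 3)/6 = 12/6 = 2; σ²_HVAC install = ((3−1)/6)² = 0.111
te_Insulation = (11 + 4·14 + 17)/6 = 84/6 = 14; σ²_Insulation = ((17−11)/6)² = 1.000
te_Drywall = (2 + 4·3 + 4)/6 = 18/6 = 3; σ²_Drywall = ((4−2)/6)² = 0.111

Forward pass:
ES_Excavation = 0; EF_Excavation = 11
ES_Foundation = 11; EF_Foundation = 11+12 = 23
ES_Framing = 11; EF_Framing = 11+9 = 20
ES_Roofing = 11; EF_Roofing = 11+3 = 14
ES_Electrical rough-in = max(EF_Framing=20, EF_Roofing=14) = 20; EF_Electrical rough-in = 20+6 = 26
ES_Plumbing rough-in = max(EF_Excavation=11, EF_Framing=20) = 20; EF_Plumbing rough-in = 20+5 = 25
ES_HVAC install = 11; EF_HVAC install = 11+2 = 13
ES_Insulation = 13; EF_Insulation = 13+14 = 27
ES_Drywall = max(EF_Foundation=23, EF_Electrical rough-in=26, EF_Plumbing rough-in=25, EF_Insulation=27) = 27; EF_Drywall = 27+3 = 30
Expected project duration μ = 30 days. Critical path: Excavation → HVAC install → Insulation → Drywall.

Variance along critical path = 1.778 + 0.111 + 1.000 + 0.111 = 3.000; σ = √3.000 = 1.732 days.
Z = (31 − 30) / 1.732 = 0.577
P(T ≤ 31) = Φ(0.577) ≈ 0.718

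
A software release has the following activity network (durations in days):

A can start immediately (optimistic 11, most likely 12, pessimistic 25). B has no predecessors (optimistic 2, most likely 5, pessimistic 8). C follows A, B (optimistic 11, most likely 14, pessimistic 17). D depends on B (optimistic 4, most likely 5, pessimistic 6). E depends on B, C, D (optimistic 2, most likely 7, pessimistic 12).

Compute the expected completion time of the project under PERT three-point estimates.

35 days

te_A = (11 + 4·12 + 25)/6 = 84/6 = 14
te_B = (2 + 4·5 + 8)/6 = 30/6 = 5
te_C = (11 + 4·14 + 17)/6 = 84/6 = 14
te_D = (4 + 4·5 + 6)/6 = 30/6 = 5
te_E = (2 + 4·7 + 12)/6 = 42/6 = 7

Forward pass:
ES_A = 0; EF_A = 14
ES_B = 0; EF_B = 5
ES_C = max(EF_A=14, EF_B=5) = 14; EF_C = 14+14 = 28
ES_D = 5; EF_D = 5+5 = 10
ES_E = max(EF_B=5, EF_C=28, EF_D=10) = 28; EF_E = 28+7 = 35
Expected project duration μ = 35 days. Critical path: A → C → E.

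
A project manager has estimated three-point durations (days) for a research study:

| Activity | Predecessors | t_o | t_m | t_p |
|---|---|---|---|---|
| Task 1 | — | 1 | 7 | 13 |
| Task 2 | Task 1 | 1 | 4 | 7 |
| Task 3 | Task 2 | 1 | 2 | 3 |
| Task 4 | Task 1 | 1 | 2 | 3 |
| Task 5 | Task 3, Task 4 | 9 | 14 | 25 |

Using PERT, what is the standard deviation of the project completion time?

3.50 days

te_Task 1 = (1 + 4·7 + 13)/6 = 42/6 = 7; σ²_Task 1 = ((13−1)/6)² = 4.000
te_Task 2 = (1 + 4·4 + 7)/6 = 24/6 = 4; σ²_Task 2 = ((7−1)/6)² = 1.000
te_Task 3 = (1 + 4·2 + 3)/6 = 12/6 = 2; σ²_Task 3 = ((3−1)/6)² = 0.111
te_Task 4 = (1 + 4·2 + 3)/6 = 12/6 = 2; σ²_Task 4 = ((3−1)/6)² = 0.111
te_Task 5 = (9 + 4·14 + 25)/6 = 90/6 = 15; σ²_Task 5 = ((25−9)/6)² = 7.111

Forward pass:
ES_Task 1 = 0; EF_Task 1 = 7
ES_Task 2 = 7; EF_Task 2 = 7+4 = 11
ES_Task 3 = 11; EF_Task 3 = 11+2 = 13
ES_Task 4 = 7; EF_Task 4 = 7+2 = 9
ES_Task 5 = max(EF_Task 3=13, EF_Task 4=9) = 13; EF_Task 5 = 13+15 = 28
Expected project duration μ = 28 days. Critical path: Task 1 → Task 2 → Task 3 → Task 5.

Variance along critical path = 4.000 + 1.000 + 0.111 + 7.111 = 12.222
σ = √12.222 = 3.496 days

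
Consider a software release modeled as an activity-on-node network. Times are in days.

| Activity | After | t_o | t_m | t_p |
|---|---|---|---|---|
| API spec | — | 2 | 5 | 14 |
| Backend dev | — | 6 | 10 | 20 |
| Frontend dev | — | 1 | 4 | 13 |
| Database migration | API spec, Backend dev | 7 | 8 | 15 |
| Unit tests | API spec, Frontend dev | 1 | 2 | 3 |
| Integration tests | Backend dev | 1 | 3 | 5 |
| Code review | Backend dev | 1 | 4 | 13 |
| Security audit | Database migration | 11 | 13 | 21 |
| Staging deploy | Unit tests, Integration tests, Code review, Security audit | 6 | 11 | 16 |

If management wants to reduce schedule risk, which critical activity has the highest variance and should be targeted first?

te_API spec = (2 + 4·5 + 14)/6 = 36/6 = 6; σ²_API spec = ((14−2)/6)² = 4.000
te_Backend dev = (6 + 4·10 + 20)/6 = 66/6 = 11; σ²_Backend dev = ((20−6)/6)² = 5.444
te_Frontend dev = (1 + 4·4 + 13)/6 = 30/6 = 5; σ²_Frontend dev = ((13−1)/6)² = 4.000
te_Database migration = (7 + 4·8 + 15)/6 = 54/6 = 9; σ²_Database migration = ((15−7)/6)² = 1.778
te_Unit tests = (1 + 4·2 + 3)/6 = 12/6 = 2; σ²_Unit tests = ((3−1)/6)² = 0.111
te_Integration tests = (1 + 4·3 + 5)/6 = 18/6 = 3; σ²_Integration tests = ((5−1)/6)² = 0.444
te_Code review = (1 + 4·4 + 13)/6 = 30/6 = 5; σ²_Code review = ((13−1)/6)² = 4.000
te_Security audit = (11 + 4·13 + 21)/6 = 84/6 = 14; σ²_Security audit = ((21−11)/6)² = 2.778
te_Staging deploy = (6 + 4·11 + 16)/6 = 66/6 = 11; σ²_Staging deploy = ((16−6)/6)² = 2.778

Forward pass:
ES_API spec = 0; EF_API spec = 6
ES_Backend dev = 0; EF_Backend dev = 11
ES_Frontend dev = 0; EF_Frontend dev = 5
ES_Database migration = max(EF_API spec=6, EF_Backend dev=11) = 11; EF_Database migration = 11+9 = 20
ES_Unit tests = max(EF_API spec=6, EF_Frontend dev=5) = 6; EF_Unit tests = 6+2 = 8
ES_Integration tests = 11; EF_Integration tests = 11+3 = 14
ES_Code review = 11; EF_Code review = 11+5 = 16
ES_Security audit = 20; EF_Security audit = 20+14 = 34
ES_Staging deploy = max(EF_Unit tests=8, EF_Integration tests=14, EF_Code review=16, EF_Security audit=34) = 34; EF_Staging deploy = 34+11 = 45
Expected project duration μ = 45 days. Critical path: Backend dev → Database migration → Security audit → Staging deploy.

Variances on critical path: σ²_Backend dev=5.444, σ²_Database migration=1.778, σ²_Security audit=2.778, σ²_Staging deploy=2.778.
Largest is σ²_Backend dev = 5.444.

Backend dev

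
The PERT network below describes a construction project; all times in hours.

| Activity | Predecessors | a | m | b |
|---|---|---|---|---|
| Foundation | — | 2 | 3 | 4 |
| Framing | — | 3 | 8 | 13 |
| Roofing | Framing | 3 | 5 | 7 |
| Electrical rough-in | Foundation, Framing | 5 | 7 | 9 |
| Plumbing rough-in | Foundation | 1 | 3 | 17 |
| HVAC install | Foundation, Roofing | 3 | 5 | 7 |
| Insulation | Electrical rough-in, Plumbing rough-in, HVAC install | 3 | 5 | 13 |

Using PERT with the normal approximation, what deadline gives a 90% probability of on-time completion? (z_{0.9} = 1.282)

te_Foundation = (2 + 4·3 + 4)/6 = 18/6 = 3; σ²_Foundation = ((4−2)/6)² = 0.111
te_Framing = (3 + 4·8 + 13)/6 = 48/6 = 8; σ²_Framing = ((13−3)/6)² = 2.778
te_Roofing = (3 + 4·5 + 7)/6 = 30/6 = 5; σ²_Roofing = ((7−3)/6)² = 0.444
te_Electrical rough-in = (5 + 4·7 + 9)/6 = 42/6 = 7; σ²_Electrical rough-in = ((9−5)/6)² = 0.444
te_Plumbing rough-in = (1 + 4·3 + 17)/6 = 30/6 = 5; σ²_Plumbing rough-in = ((17−1)/6)² = 7.111
te_HVAC install = (3 + 4·5 + 7)/6 = 30/6 = 5; σ²_HVAC install = ((7−3)/6)² = 0.444
te_Insulation = (3 + 4·5 + 13)/6 = 36/6 = 6; σ²_Insulation = ((13−3)/6)² = 2.778

Forward pass:
ES_Foundation = 0; EF_Foundation = 3
ES_Framing = 0; EF_Framing = 8
ES_Roofing = 8; EF_Roofing = 8+5 = 13
ES_Electrical rough-in = max(EF_Foundation=3, EF_Framing=8) = 8; EF_Electrical rough-in = 8+7 = 15
ES_Plumbing rough-in = 3; EF_Plumbing rough-in = 3+5 = 8
ES_HVAC install = max(EF_Foundation=3, EF_Roofing=13) = 13; EF_HVAC install = 13+5 = 18
ES_Insulation = max(EF_Electrical rough-in=15, EF_Plumbing rough-in=8, EF_HVAC install=18) = 18; EF_Insulation = 18+6 = 24
Expected project duration μ = 24 hours. Critical path: Framing → Roofing → HVAC install → Insulation.

Variance along critical path = 2.778 + 0.444 + 0.444 + 2.778 = 6.444; σ = 2.539 hours.
D = μ + z·σ = 24 + 1.282·2.539 = 27.3 hours

27.3 hours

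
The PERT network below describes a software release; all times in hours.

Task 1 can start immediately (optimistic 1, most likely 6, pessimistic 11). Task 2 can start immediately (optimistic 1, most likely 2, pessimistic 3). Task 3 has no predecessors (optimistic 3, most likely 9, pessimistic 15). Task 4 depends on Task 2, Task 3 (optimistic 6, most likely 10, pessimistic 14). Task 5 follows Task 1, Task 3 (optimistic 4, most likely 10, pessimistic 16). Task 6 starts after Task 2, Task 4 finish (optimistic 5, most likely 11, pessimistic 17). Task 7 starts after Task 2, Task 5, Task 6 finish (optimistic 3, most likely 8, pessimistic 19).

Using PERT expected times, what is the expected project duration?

te_Task 1 = (1 + 4·6 + 11)/6 = 36/6 = 6
te_Task 2 = (1 + 4·2 + 3)/6 = 12/6 = 2
te_Task 3 = (3 + 4·9 + 15)/6 = 54/6 = 9
te_Task 4 = (6 + 4·10 + 14)/6 = 60/6 = 10
te_Task 5 = (4 + 4·10 + 16)/6 = 60/6 = 10
te_Task 6 = (5 + 4·11 + 17)/6 = 66/6 = 11
te_Task 7 = (3 + 4·8 + 19)/6 = 54/6 = 9

Forward pass:
ES_Task 1 = 0; EF_Task 1 = 6
ES_Task 2 = 0; EF_Task 2 = 2
ES_Task 3 = 0; EF_Task 3 = 9
ES_Task 4 = max(EF_Task 2=2, EF_Task 3=9) = 9; EF_Task 4 = 9+10 = 19
ES_Task 5 = max(EF_Task 1=6, EF_Task 3=9) = 9; EF_Task 5 = 9+10 = 19
ES_Task 6 = max(EF_Task 2=2, EF_Task 4=19) = 19; EF_Task 6 = 19+11 = 30
ES_Task 7 = max(EF_Task 2=2, EF_Task 5=19, EF_Task 6=30) = 30; EF_Task 7 = 30+9 = 39
Expected project duration μ = 39 hours. Critical path: Task 3 → Task 4 → Task 6 → Task 7.

39 hours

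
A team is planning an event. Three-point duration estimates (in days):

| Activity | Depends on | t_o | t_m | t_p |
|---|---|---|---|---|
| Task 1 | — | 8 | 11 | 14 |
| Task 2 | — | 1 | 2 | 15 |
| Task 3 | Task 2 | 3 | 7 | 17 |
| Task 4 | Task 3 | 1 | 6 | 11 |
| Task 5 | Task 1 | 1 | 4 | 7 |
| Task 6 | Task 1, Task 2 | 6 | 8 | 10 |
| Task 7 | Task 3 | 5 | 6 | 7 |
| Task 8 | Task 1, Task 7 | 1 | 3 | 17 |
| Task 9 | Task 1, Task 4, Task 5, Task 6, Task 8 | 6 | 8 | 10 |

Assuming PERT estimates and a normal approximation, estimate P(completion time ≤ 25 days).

0.082

te_Task 1 = (8 + 4·11 + 14)/6 = 66/6 = 11; σ²_Task 1 = ((14−8)/6)² = 1.000
te_Task 2 = (1 + 4·2 + 15)/6 = 24/6 = 4; σ²_Task 2 = ((15−1)/6)² = 5.444
te_Task 3 = (3 + 4·7 + 17)/6 = 48/6 = 8; σ²_Task 3 = ((17−3)/6)² = 5.444
te_Task 4 = (1 + 4·6 + 11)/6 = 36/6 = 6; σ²_Task 4 = ((11−1)/6)² = 2.778
te_Task 5 = (1 + 4·4 + 7)/6 = 24/6 = 4; σ²_Task 5 = ((7−1)/6)² = 1.000
te_Task 6 = (6 + 4·8 + 10)/6 = 48/6 = 8; σ²_Task 6 = ((10−6)/6)² = 0.444
te_Task 7 = (5 + 4·6 + 7)/6 = 36/6 = 6; σ²_Task 7 = ((7−5)/6)² = 0.111
te_Task 8 = (1 + 4·3 + 17)/6 = 30/6 = 5; σ²_Task 8 = ((17−1)/6)² = 7.111
te_Task 9 = (6 + 4·8 + 10)/6 = 48/6 = 8; σ²_Task 9 = ((10−6)/6)² = 0.444

Forward pass:
ES_Task 1 = 0; EF_Task 1 = 11
ES_Task 2 = 0; EF_Task 2 = 4
ES_Task 3 = 4; EF_Task 3 = 4+8 = 12
ES_Task 4 = 12; EF_Task 4 = 12+6 = 18
ES_Task 5 = 11; EF_Task 5 = 11+4 = 15
ES_Task 6 = max(EF_Task 1=11, EF_Task 2=4) = 11; EF_Task 6 = 11+8 = 19
ES_Task 7 = 12; EF_Task 7 = 12+6 = 18
ES_Task 8 = max(EF_Task 1=11, EF_Task 7=18) = 18; EF_Task 8 = 18+5 = 23
ES_Task 9 = max(EF_Task 1=11, EF_Task 4=18, EF_Task 5=15, EF_Task 6=19, EF_Task 8=23) = 23; EF_Task 9 = 23+8 = 31
Expected project duration μ = 31 days. Critical path: Task 2 → Task 3 → Task 7 → Task 8 → Task 9.

Variance along critical path = 5.444 + 5.444 + 0.111 + 7.111 + 0.444 = 18.556; σ = √18.556 = 4.308 days.
Z = (25 − 31) / 4.308 = -1.393
P(T ≤ 25) = Φ(-1.393) ≈ 0.082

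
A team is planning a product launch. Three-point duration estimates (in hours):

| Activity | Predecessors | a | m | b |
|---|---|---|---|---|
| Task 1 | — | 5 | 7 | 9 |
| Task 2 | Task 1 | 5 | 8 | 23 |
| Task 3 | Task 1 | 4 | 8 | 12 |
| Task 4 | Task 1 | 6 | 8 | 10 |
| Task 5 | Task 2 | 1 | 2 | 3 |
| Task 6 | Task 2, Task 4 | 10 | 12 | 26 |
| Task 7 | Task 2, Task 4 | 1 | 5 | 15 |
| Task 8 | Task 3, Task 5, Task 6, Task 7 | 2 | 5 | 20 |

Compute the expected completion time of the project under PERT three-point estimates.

te_Task 1 = (5 + 4·7 + 9)/6 = 42/6 = 7
te_Task 2 = (5 + 4·8 + 23)/6 = 60/6 = 10
te_Task 3 = (4 + 4·8 + 12)/6 = 48/6 = 8
te_Task 4 = (6 + 4·8 + 10)/6 = 48/6 = 8
te_Task 5 = (1 + 4·2 + 3)/6 = 12/6 = 2
te_Task 6 = (10 + 4·12 + 26)/6 = 84/6 = 14
te_Task 7 = (1 + 4·5 + 15)/6 = 36/6 = 6
te_Task 8 = (2 + 4·5 + 20)/6 = 42/6 = 7

Forward pass:
ES_Task 1 = 0; EF_Task 1 = 7
ES_Task 2 = 7; EF_Task 2 = 7+10 = 17
ES_Task 3 = 7; EF_Task 3 = 7+8 = 15
ES_Task 4 = 7; EF_Task 4 = 7+8 = 15
ES_Task 5 = 17; EF_Task 5 = 17+2 = 19
ES_Task 6 = max(EF_Task 2=17, EF_Task 4=15) = 17; EF_Task 6 = 17+14 = 31
ES_Task 7 = max(EF_Task 2=17, EF_Task 4=15) = 17; EF_Task 7 = 17+6 = 23
ES_Task 8 = max(EF_Task 3=15, EF_Task 5=19, EF_Task 6=31, EF_Task 7=23) = 31; EF_Task 8 = 31+7 = 38
Expected project duration μ = 38 hours. Critical path: Task 1 → Task 2 → Task 6 → Task 8.

38 hours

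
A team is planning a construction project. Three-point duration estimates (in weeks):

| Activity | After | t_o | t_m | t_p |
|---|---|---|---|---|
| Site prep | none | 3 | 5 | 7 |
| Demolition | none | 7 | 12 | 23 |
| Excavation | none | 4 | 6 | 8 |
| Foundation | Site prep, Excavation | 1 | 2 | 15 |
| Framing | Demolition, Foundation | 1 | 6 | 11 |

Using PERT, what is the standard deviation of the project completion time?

te_Site prep = (3 + 4·5 + 7)/6 = 30/6 = 5; σ²_Site prep = ((7−3)/6)² = 0.444
te_Demolition = (7 + 4·12 + 23)/6 = 78/6 = 13; σ²_Demolition = ((23−7)/6)² = 7.111
te_Excavation = (4 + 4·6 + 8)/6 = 36/6 = 6; σ²_Excavation = ((8−4)/6)² = 0.444
te_Foundation = (1 + 4·2 + 15)/6 = 24/6 = 4; σ²_Foundation = ((15−1)/6)² = 5.444
te_Framing = (1 + 4·6 + 11)/6 = 36/6 = 6; σ²_Framing = ((11−1)/6)² = 2.778

Forward pass:
ES_Site prep = 0; EF_Site prep = 5
ES_Demolition = 0; EF_Demolition = 13
ES_Excavation = 0; EF_Excavation = 6
ES_Foundation = max(EF_Site prep=5, EF_Excavation=6) = 6; EF_Foundation = 6+4 = 10
ES_Framing = max(EF_Demolition=13, EF_Foundation=10) = 13; EF_Framing = 13+6 = 19
Expected project duration μ = 19 weeks. Critical path: Demolition → Framing.

Variance along critical path = 7.111 + 2.778 = 9.889
σ = √9.889 = 3.145 weeks

3.14 weeks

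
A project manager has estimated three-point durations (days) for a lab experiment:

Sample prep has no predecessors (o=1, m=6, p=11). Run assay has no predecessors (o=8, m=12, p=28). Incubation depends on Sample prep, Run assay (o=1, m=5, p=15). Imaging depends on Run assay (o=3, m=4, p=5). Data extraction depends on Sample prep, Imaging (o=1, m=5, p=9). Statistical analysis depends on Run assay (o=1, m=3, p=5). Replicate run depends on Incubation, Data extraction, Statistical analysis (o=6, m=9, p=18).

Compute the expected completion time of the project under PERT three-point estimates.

te_Sample prep = (1 + 4·6 + 11)/6 = 36/6 = 6
te_Run assay = (8 + 4·12 + 28)/6 = 84/6 = 14
te_Incubation = (1 + 4·5 + 15)/6 = 36/6 = 6
te_Imaging = (3 + 4·4 + 5)/6 = 24/6 = 4
te_Data extraction = (1 + 4·5 + 9)/6 = 30/6 = 5
te_Statistical analysis = (1 + 4·3 + 5)/6 = 18/6 = 3
te_Replicate run = (6 + 4·9 + 18)/6 = 60/6 = 10

Forward pass:
ES_Sample prep = 0; EF_Sample prep = 6
ES_Run assay = 0; EF_Run assay = 14
ES_Incubation = max(EF_Sample prep=6, EF_Run assay=14) = 14; EF_Incubation = 14+6 = 20
ES_Imaging = 14; EF_Imaging = 14+4 = 18
ES_Data extraction = max(EF_Sample prep=6, EF_Imaging=18) = 18; EF_Data extraction = 18+5 = 23
ES_Statistical analysis = 14; EF_Statistical analysis = 14+3 = 17
ES_Replicate run = max(EF_Incubation=20, EF_Data extraction=23, EF_Statistical analysis=17) = 23; EF_Replicate run = 23+10 = 33
Expected project duration μ = 33 days. Critical path: Run assay → Imaging → Data extraction → Replicate run.

33 days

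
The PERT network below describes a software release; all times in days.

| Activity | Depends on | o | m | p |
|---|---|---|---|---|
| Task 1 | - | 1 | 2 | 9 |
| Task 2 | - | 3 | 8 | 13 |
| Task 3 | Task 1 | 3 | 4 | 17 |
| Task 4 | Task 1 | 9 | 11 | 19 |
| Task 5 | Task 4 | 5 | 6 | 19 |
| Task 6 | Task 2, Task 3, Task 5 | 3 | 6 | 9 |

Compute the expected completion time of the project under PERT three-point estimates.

29 days

te_Task 1 = (1 + 4·2 + 9)/6 = 18/6 = 3
te_Task 2 = (3 + 4·8 + 13)/6 = 48/6 = 8
te_Task 3 = (3 + 4·4 + 17)/6 = 36/6 = 6
te_Task 4 = (9 + 4·11 + 19)/6 = 72/6 = 12
te_Task 5 = (5 + 4·6 + 19)/6 = 48/6 = 8
te_Task 6 = (3 + 4·6 + 9)/6 = 36/6 = 6

Forward pass:
ES_Task 1 = 0; EF_Task 1 = 3
ES_Task 2 = 0; EF_Task 2 = 8
ES_Task 3 = 3; EF_Task 3 = 3+6 = 9
ES_Task 4 = 3; EF_Task 4 = 3+12 = 15
ES_Task 5 = 15; EF_Task 5 = 15+8 = 23
ES_Task 6 = max(EF_Task 2=8, EF_Task 3=9, EF_Task 5=23) = 23; EF_Task 6 = 23+6 = 29
Expected project duration μ = 29 days. Critical path: Task 1 → Task 4 → Task 5 → Task 6.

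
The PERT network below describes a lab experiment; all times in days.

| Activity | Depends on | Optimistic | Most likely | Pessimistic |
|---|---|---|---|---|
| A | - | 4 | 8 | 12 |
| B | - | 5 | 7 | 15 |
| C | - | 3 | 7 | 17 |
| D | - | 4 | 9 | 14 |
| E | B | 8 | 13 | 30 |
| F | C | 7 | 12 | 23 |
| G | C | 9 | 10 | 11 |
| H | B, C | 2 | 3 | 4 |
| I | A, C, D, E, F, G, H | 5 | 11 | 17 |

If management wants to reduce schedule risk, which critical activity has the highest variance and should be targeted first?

te_A = (4 + 4·8 + 12)/6 = 48/6 = 8; σ²_A = ((12−4)/6)² = 1.778
te_B = (5 + 4·7 + 15)/6 = 48/6 = 8; σ²_B = ((15−5)/6)² = 2.778
te_C = (3 + 4·7 + 17)/6 = 48/6 = 8; σ²_C = ((17−3)/6)² = 5.444
te_D = (4 + 4·9 + 14)/6 = 54/6 = 9; σ²_D = ((14−4)/6)² = 2.778
te_E = (8 + 4·13 + 30)/6 = 90/6 = 15; σ²_E = ((30−8)/6)² = 13.444
te_F = (7 + 4·12 + 23)/6 = 78/6 = 13; σ²_F = ((23−7)/6)² = 7.111
te_G = (9 + 4·10 + 11)/6 = 60/6 = 10; σ²_G = ((11−9)/6)² = 0.111
te_H = (2 + 4·3 + 4)/6 = 18/6 = 3; σ²_H = ((4−2)/6)² = 0.111
te_I = (5 + 4·11 + 17)/6 = 66/6 = 11; σ²_I = ((17−5)/6)² = 4.000

Forward pass:
ES_A = 0; EF_A = 8
ES_B = 0; EF_B = 8
ES_C = 0; EF_C = 8
ES_D = 0; EF_D = 9
ES_E = 8; EF_E = 8+15 = 23
ES_F = 8; EF_F = 8+13 = 21
ES_G = 8; EF_G = 8+10 = 18
ES_H = max(EF_B=8, EF_C=8) = 8; EF_H = 8+3 = 11
ES_I = max(EF_A=8, EF_C=8, EF_D=9, EF_E=23, EF_F=21, EF_G=18, EF_H=11) = 23; EF_I = 23+11 = 34
Expected project duration μ = 34 days. Critical path: B → E → I.

Variances on critical path: σ²_B=2.778, σ²_E=13.444, σ²_I=4.000.
Largest is σ²_E = 13.444.

E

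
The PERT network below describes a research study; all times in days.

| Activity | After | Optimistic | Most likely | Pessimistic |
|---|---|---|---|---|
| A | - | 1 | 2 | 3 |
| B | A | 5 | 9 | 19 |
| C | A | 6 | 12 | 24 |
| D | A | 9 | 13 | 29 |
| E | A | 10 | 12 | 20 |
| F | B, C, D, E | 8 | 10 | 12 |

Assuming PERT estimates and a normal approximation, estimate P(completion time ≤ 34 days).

0.980

te_A = (1 + 4·2 + 3)/6 = 12/6 = 2; σ²_A = ((3−1)/6)² = 0.111
te_B = (5 + 4·9 + 19)/6 = 60/6 = 10; σ²_B = ((19−5)/6)² = 5.444
te_C = (6 + 4·12 + 24)/6 = 78/6 = 13; σ²_C = ((24−6)/6)² = 9.000
te_D = (9 + 4·13 + 29)/6 = 90/6 = 15; σ²_D = ((29−9)/6)² = 11.111
te_E = (10 + 4·12 + 20)/6 = 78/6 = 13; σ²_E = ((20−10)/6)² = 2.778
te_F = (8 + 4·10 + 12)/6 = 60/6 = 10; σ²_F = ((12−8)/6)² = 0.444

Forward pass:
ES_A = 0; EF_A = 2
ES_B = 2; EF_B = 2+10 = 12
ES_C = 2; EF_C = 2+13 = 15
ES_D = 2; EF_D = 2+15 = 17
ES_E = 2; EF_E = 2+13 = 15
ES_F = max(EF_B=12, EF_C=15, EF_D=17, EF_E=15) = 17; EF_F = 17+10 = 27
Expected project duration μ = 27 days. Critical path: A → D → F.

Variance along critical path = 0.111 + 11.111 + 0.444 = 11.667; σ = √11.667 = 3.416 days.
Z = (34 − 27) / 3.416 = 2.049
P(T ≤ 34) = Φ(2.049) ≈ 0.980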